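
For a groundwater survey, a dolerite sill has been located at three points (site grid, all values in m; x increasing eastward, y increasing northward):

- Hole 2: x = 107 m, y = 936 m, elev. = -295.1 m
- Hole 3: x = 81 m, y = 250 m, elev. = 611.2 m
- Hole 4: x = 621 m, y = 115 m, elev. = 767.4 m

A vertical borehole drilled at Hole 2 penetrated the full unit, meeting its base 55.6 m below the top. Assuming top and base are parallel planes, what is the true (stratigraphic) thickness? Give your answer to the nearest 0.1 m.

33.6 m

Two edge vectors: Hole 2→Hole 3 = (-26, -686, 906.3), Hole 2→Hole 4 = (514, -821, 1062.5).
Normal n = (Hole 2→Hole 3) × (Hole 2→Hole 4) = (15197.3, 493463.2, 373950).
So ∂z/∂x = −n_x/n_z = −0.04064 and ∂z/∂y = −n_y/n_z = −1.31960.
|∇z| = √(a²+b²) = 1.32022, so dip δ = arctan(1.32022) = 52.86°.
True thickness = vertical thickness × cos δ = 55.6 × cos 52.86° = 33.6 m.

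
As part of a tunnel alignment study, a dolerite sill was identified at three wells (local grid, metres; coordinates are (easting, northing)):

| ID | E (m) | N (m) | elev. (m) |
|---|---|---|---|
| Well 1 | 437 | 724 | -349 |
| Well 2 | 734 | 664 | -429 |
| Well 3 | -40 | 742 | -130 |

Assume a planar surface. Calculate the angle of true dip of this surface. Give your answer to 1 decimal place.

51.6°

Two edge vectors: Well 1→Well 2 = (297, -60, -80), Well 1→Well 3 = (-477, 18, 219).
Normal n = (Well 1→Well 2) × (Well 1→Well 3) = (-11700, -26883, -23274).
So ∂z/∂E = −n_x/n_z = −0.50271 and ∂z/∂N = −n_y/n_z = −1.15507.
Gradient magnitude |∇z| = √(a² + b²) = √(0.25271 + 1.33418) = 1.25972.
True dip = arctan(1.25972) = 51.6°, dipping toward NNE (azimuth ≈ 024°).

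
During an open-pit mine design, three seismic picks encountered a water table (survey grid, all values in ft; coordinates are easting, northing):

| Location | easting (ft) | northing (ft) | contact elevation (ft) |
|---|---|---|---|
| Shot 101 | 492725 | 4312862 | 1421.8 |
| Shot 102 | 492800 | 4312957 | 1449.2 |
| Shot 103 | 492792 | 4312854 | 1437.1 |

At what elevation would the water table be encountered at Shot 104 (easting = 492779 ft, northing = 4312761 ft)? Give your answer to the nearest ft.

Let the plane be z = a·easting + b·northing + c.
Shot 102−Shot 101: 75a + 95b = 27.4;  Shot 103−Shot 101: 67a − 8b = 15.3.
Solving gives a = 0.24015793, b = 0.09882268.
Then c = 1421.8 − a·492725 − b·4312862 = −543118.62.
At (492779, 4312761): z = 118344.8 + 426198.6 − 543118.62 = 1424.8 ft.

1425 ft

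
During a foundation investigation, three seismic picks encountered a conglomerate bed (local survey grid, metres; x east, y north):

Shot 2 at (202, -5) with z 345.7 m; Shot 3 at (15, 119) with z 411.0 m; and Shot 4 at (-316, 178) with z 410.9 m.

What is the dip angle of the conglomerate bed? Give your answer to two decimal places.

36.21°

Let the plane be z = a·x + b·y + c.
Shot 3−Shot 2: −187a + 124b = 65.3;  Shot 4−Shot 2: −518a + 183b = 65.2.
Solving gives a = 0.12879, b = 0.72084.
Gradient magnitude |∇z| = √(a² + b²) = √(0.01659 + 0.51960) = 0.73225.
True dip = arctan(0.73225) = 36.21°, dipping toward S (azimuth ≈ 190°).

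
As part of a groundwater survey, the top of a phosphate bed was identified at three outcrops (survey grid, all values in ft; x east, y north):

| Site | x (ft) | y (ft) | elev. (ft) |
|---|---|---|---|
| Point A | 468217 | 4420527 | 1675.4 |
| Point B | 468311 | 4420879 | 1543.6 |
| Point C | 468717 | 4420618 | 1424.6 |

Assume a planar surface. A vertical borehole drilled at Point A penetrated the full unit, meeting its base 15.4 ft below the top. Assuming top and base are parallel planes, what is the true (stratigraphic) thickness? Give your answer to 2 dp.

Two edge vectors: Point A→Point B = (94, 352, -131.8), Point A→Point C = (500, 91, -250.8).
Normal n = (Point A→Point B) × (Point A→Point C) = (-76287.8, -42324.8, -167446).
So ∂z/∂x = −n_x/n_z = −0.45560 and ∂z/∂y = −n_y/n_z = −0.25277.
|∇z| = √(a²+b²) = 0.52102, so dip δ = arctan(0.52102) = 27.52°.
True thickness = vertical thickness × cos δ = 15.4 × cos 27.52° = 13.66 ft.

13.66 ft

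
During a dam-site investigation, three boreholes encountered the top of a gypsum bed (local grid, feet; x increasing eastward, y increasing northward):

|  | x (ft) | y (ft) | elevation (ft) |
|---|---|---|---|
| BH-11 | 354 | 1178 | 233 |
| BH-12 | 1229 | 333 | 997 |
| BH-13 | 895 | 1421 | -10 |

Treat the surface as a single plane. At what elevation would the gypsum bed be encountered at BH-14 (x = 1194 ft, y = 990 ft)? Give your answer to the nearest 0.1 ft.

Let the plane be z = a·x + b·y + c.
BH-12−BH-11: 875a − 845b = 764;  BH-13−BH-11: 541a + 243b = −243.
Solving gives a = −0.029388, b = −0.934573.
Then c = 233 − a·354 − b·1178 = 1344.33.
At (1194, 990): z = −35.1 − 925.2 + 1344.33 = 384.0 ft.

384.0 ft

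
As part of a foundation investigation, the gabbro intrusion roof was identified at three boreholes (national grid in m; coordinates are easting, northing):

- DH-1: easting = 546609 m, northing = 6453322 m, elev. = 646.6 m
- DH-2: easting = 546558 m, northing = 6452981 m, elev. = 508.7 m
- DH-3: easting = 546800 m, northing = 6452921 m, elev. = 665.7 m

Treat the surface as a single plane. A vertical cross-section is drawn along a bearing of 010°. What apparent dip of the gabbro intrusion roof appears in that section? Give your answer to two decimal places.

22.65°

Two edge vectors: DH-1→DH-2 = (-51, -341, -137.9), DH-1→DH-3 = (191, -401, 19.1).
Normal n = (DH-1→DH-2) × (DH-1→DH-3) = (-61811, -25364.8, 85582).
So ∂z/∂easting = −n_x/n_z = 0.72224 and ∂z/∂northing = −n_y/n_z = 0.29638.
Unit vector along 010° is (sin 10°, cos 10°) = (0.1736, 0.9848).
Slope in that direction = a·(0.1736) + b·(0.9848) = 0.41729.
Apparent dip = arctan|0.41729| = 22.65° (true dip is 38.0°, so apparent ≤ true as expected).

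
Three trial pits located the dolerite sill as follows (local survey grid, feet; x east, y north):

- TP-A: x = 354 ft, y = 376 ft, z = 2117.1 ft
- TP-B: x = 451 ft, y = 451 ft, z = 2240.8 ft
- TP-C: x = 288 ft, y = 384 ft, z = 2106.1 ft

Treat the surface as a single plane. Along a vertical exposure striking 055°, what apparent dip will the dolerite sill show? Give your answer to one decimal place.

44.1°

Two edge vectors: TP-A→TP-B = (97, 75, 123.7), TP-A→TP-C = (-66, 8, -11).
Normal n = (TP-A→TP-B) × (TP-A→TP-C) = (-1814.6, -7097.2, 5726).
So ∂z/∂x = −n_x/n_z = 0.31691 and ∂z/∂y = −n_y/n_z = 1.23947.
Unit vector along 055° is (sin 55°, cos 55°) = (0.8192, 0.5736).
Slope in that direction = a·(0.8192) + b·(0.5736) = 0.97052.
Apparent dip = arctan|0.97052| = 44.1° (true dip is 52.0°, so apparent ≤ true as expected).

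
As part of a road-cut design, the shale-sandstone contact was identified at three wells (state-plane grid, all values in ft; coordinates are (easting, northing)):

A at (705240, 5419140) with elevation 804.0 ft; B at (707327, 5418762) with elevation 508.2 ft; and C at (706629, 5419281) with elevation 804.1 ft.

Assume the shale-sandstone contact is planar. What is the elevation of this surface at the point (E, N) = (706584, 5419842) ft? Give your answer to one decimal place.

Let the plane be z = a·E + b·N + c.
B−A: 2087a − 378b = −295.8;  C−A: 1389a + 141b = 0.1.
Solving gives a = −0.050859932, b = 0.501733656.
Then c = 804 − a·705240 − b·5419140 = −2682292.47.
At (706584, 5419842): z = −35936.8 + 2719317.1 − 2682292.47 = 1087.9 ft.

1087.9 ft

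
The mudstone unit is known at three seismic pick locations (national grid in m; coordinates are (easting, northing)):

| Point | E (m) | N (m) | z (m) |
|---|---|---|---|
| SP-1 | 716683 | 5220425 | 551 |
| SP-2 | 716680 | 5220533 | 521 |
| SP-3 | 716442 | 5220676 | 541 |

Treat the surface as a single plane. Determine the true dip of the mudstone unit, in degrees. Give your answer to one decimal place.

Let the plane be z = a·E + b·N + c.
SP-2−SP-1: −3a + 108b = −30;  SP-3−SP-1: −241a + 251b = −10.
Solving gives a = −0.25519, b = −0.28487.
Gradient magnitude |∇z| = √(a² + b²) = √(0.06512 + 0.08115) = 0.38246.
True dip = arctan(0.38246) = 20.9°, dipping toward NE (azimuth ≈ 042°).

20.9°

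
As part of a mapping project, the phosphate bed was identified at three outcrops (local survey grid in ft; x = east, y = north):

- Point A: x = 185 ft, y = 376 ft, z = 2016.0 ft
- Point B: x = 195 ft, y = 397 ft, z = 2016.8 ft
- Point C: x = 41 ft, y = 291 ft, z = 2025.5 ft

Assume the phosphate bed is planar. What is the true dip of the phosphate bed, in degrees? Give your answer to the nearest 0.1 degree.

Let the plane be z = a·x + b·y + c.
Point B−Point A: 10a + 21b = 0.8;  Point C−Point A: −144a − 85b = 9.5.
Solving gives a = −0.12305, b = 0.09669.
Gradient magnitude |∇z| = √(a² + b²) = √(0.01514 + 0.00935) = 0.15649.
True dip = arctan(0.15649) = 8.9°, dipping toward SE (azimuth ≈ 128°).

8.9°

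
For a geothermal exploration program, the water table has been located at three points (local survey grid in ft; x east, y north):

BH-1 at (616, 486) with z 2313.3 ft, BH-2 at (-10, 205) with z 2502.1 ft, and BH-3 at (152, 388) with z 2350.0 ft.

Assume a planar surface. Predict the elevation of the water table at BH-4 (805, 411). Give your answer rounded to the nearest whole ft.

2406 ft

Two edge vectors: BH-1→BH-2 = (-626, -281, 188.8), BH-1→BH-3 = (-464, -98, 36.7).
Normal n = (BH-1→BH-2) × (BH-1→BH-3) = (8189.7, -64629, -69036).
So ∂z/∂x = −n_x/n_z = 0.11863 and ∂z/∂y = −n_y/n_z = −0.93616.
Intercept c from BH-1: 2313.3 − 73.08 + 454.98 = 2695.20.
At (805, 411): z = 95.5 − 384.8 + 2695.20 = 2405.9 ft.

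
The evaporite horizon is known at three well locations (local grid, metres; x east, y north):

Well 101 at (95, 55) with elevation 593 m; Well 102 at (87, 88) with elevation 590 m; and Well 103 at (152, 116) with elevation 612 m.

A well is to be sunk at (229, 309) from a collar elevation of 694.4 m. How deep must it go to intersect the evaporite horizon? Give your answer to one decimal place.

57.6 m

Let the plane be z = a·x + b·y + c.
Well 102−Well 101: −8a + 33b = −3;  Well 103−Well 101: 57a + 61b = 19.
Solving gives a = 0.34192, b = −0.00802.
Then c = 593 − a·95 − b·55 = 560.96.
At (229, 309): z_contact = 78.30 − 2.48 + 560.96 = 636.78 m.
Depth below ground = 694.4 − 636.78 = 57.6 m.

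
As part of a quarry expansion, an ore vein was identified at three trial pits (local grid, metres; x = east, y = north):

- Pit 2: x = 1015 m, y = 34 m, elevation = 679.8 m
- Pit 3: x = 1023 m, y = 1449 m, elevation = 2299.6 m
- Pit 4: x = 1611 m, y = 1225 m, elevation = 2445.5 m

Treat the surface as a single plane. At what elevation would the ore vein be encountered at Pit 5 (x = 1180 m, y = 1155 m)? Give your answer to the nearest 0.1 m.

2071.4 m

Two edge vectors: Pit 2→Pit 3 = (8, 1415, 1619.8), Pit 2→Pit 4 = (596, 1191, 1765.7).
Normal n = (Pit 2→Pit 3) × (Pit 2→Pit 4) = (569283.7, 951275.2, -833812).
So ∂z/∂x = −n_x/n_z = 0.682748 and ∂z/∂y = −n_y/n_z = 1.140875.
Intercept c from Pit 2: 679.8 − 692.99 − 38.79 = −51.98.
At (1180, 1155): z = 805.6 + 1317.7 − 51.98 = 2071.4 m.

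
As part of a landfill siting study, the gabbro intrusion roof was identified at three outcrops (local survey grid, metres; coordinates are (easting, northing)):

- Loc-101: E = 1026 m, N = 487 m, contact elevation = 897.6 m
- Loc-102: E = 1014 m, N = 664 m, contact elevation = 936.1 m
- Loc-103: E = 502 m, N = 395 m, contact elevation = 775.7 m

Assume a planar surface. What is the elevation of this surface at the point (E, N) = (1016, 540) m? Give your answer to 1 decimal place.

Let the plane be z = a·E + b·N + c.
Loc-102−Loc-101: −12a + 177b = 38.5;  Loc-103−Loc-101: −524a − 92b = −121.9.
Solving gives a = 0.192157, b = 0.230542.
Then c = 897.6 − a·1026 − b·487 = 588.17.
At (1016, 540): z = 195.2 + 124.5 + 588.17 = 907.9 m.

907.9 m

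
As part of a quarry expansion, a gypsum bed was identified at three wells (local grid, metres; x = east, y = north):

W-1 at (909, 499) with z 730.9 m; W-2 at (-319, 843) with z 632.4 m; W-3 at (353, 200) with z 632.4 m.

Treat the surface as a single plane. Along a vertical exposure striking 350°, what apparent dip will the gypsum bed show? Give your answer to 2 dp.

5.54°

Let the plane be z = a·x + b·y + c.
W-2−W-1: −1228a + 344b = −98.5;  W-3−W-1: −556a − 299b = −98.5.
Solving gives a = 0.11342, b = 0.11853.
Unit vector along 350° is (sin 350°, cos 350°) = (-0.1736, 0.9848).
Slope in that direction = a·(-0.1736) + b·(0.9848) = 0.09704.
Apparent dip = arctan|0.09704| = 5.54° (true dip is 9.3°, so apparent ≤ true as expected).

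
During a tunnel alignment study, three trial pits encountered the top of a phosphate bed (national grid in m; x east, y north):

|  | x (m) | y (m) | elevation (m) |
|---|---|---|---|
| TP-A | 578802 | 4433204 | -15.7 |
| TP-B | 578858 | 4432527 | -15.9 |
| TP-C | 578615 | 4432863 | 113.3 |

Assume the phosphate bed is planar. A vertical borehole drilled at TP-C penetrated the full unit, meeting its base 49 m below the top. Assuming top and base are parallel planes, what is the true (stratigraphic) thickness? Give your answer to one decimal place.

Two edge vectors: TP-A→TP-B = (56, -677, -0.2), TP-A→TP-C = (-187, -341, 129).
Normal n = (TP-A→TP-B) × (TP-A→TP-C) = (-87401.2, -7186.6, -145695).
So ∂z/∂x = −n_x/n_z = −0.59989 and ∂z/∂y = −n_y/n_z = −0.04933.
|∇z| = √(a²+b²) = 0.60192, so dip δ = arctan(0.60192) = 31.04°.
True thickness = vertical thickness × cos δ = 49 × cos 31.04° = 42.0 m.

42.0 m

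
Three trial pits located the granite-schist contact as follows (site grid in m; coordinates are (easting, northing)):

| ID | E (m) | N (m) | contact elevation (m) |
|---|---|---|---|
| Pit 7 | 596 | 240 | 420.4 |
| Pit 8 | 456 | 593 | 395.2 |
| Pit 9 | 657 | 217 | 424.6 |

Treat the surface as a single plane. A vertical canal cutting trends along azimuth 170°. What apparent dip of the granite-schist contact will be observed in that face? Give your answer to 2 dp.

Two edge vectors: Pit 7→Pit 8 = (-140, 353, -25.2), Pit 7→Pit 9 = (61, -23, 4.2).
Normal n = (Pit 7→Pit 8) × (Pit 7→Pit 9) = (903, -949.2, -18313).
So ∂z/∂E = −n_x/n_z = 0.04931 and ∂z/∂N = −n_y/n_z = −0.05183.
Unit vector along 170° is (sin 170°, cos 170°) = (0.1736, -0.9848).
Slope in that direction = a·(0.1736) + b·(-0.9848) = 0.05961.
Apparent dip = arctan|0.05961| = 3.41° (true dip is 4.1°, so apparent ≤ true as expected).

3.41°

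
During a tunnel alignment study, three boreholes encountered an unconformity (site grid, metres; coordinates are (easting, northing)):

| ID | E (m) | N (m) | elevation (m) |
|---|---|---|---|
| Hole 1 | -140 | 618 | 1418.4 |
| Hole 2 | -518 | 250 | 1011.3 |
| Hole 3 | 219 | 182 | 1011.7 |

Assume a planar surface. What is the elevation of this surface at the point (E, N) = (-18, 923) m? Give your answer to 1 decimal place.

1737.9 m

Let the plane be z = a·E + b·N + c.
Hole 2−Hole 1: −378a − 368b = −407.1;  Hole 3−Hole 1: 359a − 436b = −406.7.
Solving gives a = 0.09373, b = 1.00997.
Then c = 1418.4 − a·-140 − b·618 = 807.36.
At (-18, 923): z = −1.7 + 932.2 + 807.36 = 1737.9 m.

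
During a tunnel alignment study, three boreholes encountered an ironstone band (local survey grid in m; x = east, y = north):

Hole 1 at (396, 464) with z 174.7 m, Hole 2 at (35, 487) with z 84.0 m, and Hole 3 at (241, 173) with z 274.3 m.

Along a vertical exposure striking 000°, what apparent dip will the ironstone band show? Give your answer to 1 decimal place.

24.7°

Two edge vectors: Hole 1→Hole 2 = (-361, 23, -90.7), Hole 1→Hole 3 = (-155, -291, 99.6).
Normal n = (Hole 1→Hole 2) × (Hole 1→Hole 3) = (-24102.9, 50014.1, 108616).
So ∂z/∂x = −n_x/n_z = 0.22191 and ∂z/∂y = −n_y/n_z = −0.46047.
Unit vector along 000° is (sin 0°, cos 0°) = (0.0000, 1.0000).
Slope in that direction = a·(0.0000) + b·(1.0000) = −0.46047.
Apparent dip = arctan|0.46047| = 24.7° (true dip is 27.1°, so apparent ≤ true as expected).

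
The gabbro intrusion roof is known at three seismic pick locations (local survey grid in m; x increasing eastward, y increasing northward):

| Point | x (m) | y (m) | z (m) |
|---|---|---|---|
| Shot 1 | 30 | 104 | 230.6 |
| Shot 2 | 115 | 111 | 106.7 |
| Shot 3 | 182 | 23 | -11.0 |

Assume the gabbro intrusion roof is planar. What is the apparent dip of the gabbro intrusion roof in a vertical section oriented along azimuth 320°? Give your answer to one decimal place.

48.0°

Let the plane be z = a·x + b·y + c.
Shot 2−Shot 1: 85a + 7b = −123.9;  Shot 3−Shot 1: 152a − 81b = −241.6.
Solving gives a = −1.47529, b = 0.21427.
Unit vector along 320° is (sin 320°, cos 320°) = (-0.6428, 0.7660).
Slope in that direction = a·(-0.6428) + b·(0.7660) = 1.11244.
Apparent dip = arctan|1.11244| = 48.0° (true dip is 56.1°, so apparent ≤ true as expected).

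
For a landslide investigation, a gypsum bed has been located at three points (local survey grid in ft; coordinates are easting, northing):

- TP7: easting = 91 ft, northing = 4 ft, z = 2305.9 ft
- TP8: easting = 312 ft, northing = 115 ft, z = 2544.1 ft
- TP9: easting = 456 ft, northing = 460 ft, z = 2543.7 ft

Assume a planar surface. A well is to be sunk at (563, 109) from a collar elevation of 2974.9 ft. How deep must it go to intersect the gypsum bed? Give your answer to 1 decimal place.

Two edge vectors: TP7→TP8 = (221, 111, 238.2), TP7→TP9 = (365, 456, 237.8).
Normal n = (TP7→TP8) × (TP7→TP9) = (-82223.4, 34389.2, 60261).
So ∂z/∂easting = −n_x/n_z = 1.36445 and ∂z/∂northing = −n_y/n_z = −0.57067.
Intercept c from TP7: 2305.9 − 124.17 + 2.28 = 2184.02.
At (563, 109): z_contact = 768.19 − 62.20 + 2184.02 = 2890.00 ft.
Depth below ground = 2974.9 − 2890.00 = 84.9 ft.

84.9 ft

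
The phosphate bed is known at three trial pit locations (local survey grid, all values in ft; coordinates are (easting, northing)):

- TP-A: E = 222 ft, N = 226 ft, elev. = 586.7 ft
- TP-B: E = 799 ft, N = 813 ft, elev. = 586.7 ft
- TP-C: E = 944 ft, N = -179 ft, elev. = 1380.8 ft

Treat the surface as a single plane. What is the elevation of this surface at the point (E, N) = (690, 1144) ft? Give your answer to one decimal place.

278.8 ft

Two edge vectors: TP-A→TP-B = (577, 587, 0), TP-A→TP-C = (722, -405, 794.1).
Normal n = (TP-A→TP-B) × (TP-A→TP-C) = (466136.7, -458195.7, -657499).
So ∂z/∂E = −n_x/n_z = 0.708954 and ∂z/∂N = −n_y/n_z = −0.696877.
Intercept c from TP-A: 586.7 − 157.39 + 157.49 = 586.81.
At (690, 1144): z = 489.2 − 797.2 + 586.81 = 278.8 ft.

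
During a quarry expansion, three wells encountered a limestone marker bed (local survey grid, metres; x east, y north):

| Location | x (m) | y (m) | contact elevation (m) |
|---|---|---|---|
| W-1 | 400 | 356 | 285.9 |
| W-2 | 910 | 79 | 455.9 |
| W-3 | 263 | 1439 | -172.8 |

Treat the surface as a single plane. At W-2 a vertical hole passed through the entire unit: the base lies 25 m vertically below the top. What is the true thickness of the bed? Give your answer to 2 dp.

Two edge vectors: W-1→W-2 = (510, -277, 170), W-1→W-3 = (-137, 1083, -458.7).
Normal n = (W-1→W-2) × (W-1→W-3) = (-57050.1, 210647, 514381).
So ∂z/∂x = −n_x/n_z = 0.11091 and ∂z/∂y = −n_y/n_z = −0.40952.
|∇z| = √(a²+b²) = 0.42427, so dip δ = arctan(0.42427) = 22.99°.
True thickness = vertical thickness × cos δ = 25 × cos 22.99° = 23.01 m.

23.01 m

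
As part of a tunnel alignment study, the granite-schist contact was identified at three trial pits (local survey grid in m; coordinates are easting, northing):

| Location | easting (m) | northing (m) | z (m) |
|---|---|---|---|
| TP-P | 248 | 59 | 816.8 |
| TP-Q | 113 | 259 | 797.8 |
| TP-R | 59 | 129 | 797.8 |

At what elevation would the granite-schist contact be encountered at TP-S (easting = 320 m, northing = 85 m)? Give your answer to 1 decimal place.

822.1 m

Two edge vectors: TP-P→TP-Q = (-135, 200, -19), TP-P→TP-R = (-189, 70, -19).
Normal n = (TP-P→TP-Q) × (TP-P→TP-R) = (-2470, 1026, 28350).
So ∂z/∂easting = −n_x/n_z = 0.08713 and ∂z/∂northing = −n_y/n_z = −0.03619.
Intercept c from TP-P: 816.8 − 21.61 + 2.14 = 797.33.
At (320, 85): z = 27.9 − 3.1 + 797.33 = 822.1 m.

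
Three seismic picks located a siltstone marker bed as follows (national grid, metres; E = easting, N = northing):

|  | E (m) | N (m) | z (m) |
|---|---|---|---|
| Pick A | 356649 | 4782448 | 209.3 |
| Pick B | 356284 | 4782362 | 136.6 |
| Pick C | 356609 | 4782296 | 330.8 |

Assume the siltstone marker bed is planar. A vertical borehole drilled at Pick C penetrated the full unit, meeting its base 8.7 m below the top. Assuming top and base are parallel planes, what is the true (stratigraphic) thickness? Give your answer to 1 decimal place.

Let the plane be z = a·E + b·N + c.
Pick B−Pick A: −365a − 86b = −72.7;  Pick C−Pick A: −40a − 152b = 121.5.
Solving gives a = 0.41313, b = −0.90806.
|∇z| = √(a²+b²) = 0.99762, so dip δ = arctan(0.99762) = 44.93°.
True thickness = vertical thickness × cos δ = 8.7 × cos 44.93° = 6.2 m.

6.2 m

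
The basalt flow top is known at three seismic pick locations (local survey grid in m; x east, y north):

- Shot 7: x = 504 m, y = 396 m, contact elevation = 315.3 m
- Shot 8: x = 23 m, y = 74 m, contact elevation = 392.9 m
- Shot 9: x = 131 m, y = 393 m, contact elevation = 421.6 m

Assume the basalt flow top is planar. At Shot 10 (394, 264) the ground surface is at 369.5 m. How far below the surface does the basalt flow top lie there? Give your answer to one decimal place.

47.4 m

Two edge vectors: Shot 7→Shot 8 = (-481, -322, 77.6), Shot 7→Shot 9 = (-373, -3, 106.3).
Normal n = (Shot 7→Shot 8) × (Shot 7→Shot 9) = (-33995.8, 22185.5, -118663).
So ∂z/∂x = −n_x/n_z = −0.28649 and ∂z/∂y = −n_y/n_z = 0.18696.
Intercept c from Shot 7: 315.3 + 144.39 − 74.04 = 385.65.
At (394, 264): z_contact = −112.88 + 49.36 + 385.65 = 322.13 m.
Depth below ground = 369.5 − 322.13 = 47.4 m.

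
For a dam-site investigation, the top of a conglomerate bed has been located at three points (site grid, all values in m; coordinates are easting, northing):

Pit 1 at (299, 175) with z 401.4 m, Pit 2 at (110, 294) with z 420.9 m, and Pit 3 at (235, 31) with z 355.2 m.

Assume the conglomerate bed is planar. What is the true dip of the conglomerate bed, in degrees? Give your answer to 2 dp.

16.53°

Let the plane be z = a·easting + b·northing + c.
Pit 2−Pit 1: −189a + 119b = 19.5;  Pit 3−Pit 1: −64a − 144b = −46.2.
Solving gives a = 0.07722, b = 0.28651.
Gradient magnitude |∇z| = √(a² + b²) = √(0.00596 + 0.08209) = 0.29674.
True dip = arctan(0.29674) = 16.53°, dipping toward SSW (azimuth ≈ 195°).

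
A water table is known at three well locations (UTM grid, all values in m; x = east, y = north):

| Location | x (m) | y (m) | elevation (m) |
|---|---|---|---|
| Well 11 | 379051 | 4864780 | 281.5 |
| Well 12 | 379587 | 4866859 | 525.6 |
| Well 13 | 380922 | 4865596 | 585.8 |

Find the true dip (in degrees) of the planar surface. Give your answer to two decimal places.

8.62°

Two edge vectors: Well 11→Well 12 = (536, 2079, 244.1), Well 11→Well 13 = (1871, 816, 304.3).
Normal n = (Well 11→Well 12) × (Well 11→Well 13) = (433454.1, 293606.3, -3452433).
So ∂z/∂x = −n_x/n_z = 0.12555 and ∂z/∂y = −n_y/n_z = 0.08504.
Gradient magnitude |∇z| = √(a² + b²) = √(0.01576 + 0.00723) = 0.15164.
True dip = arctan(0.15164) = 8.62°, dipping toward SW (azimuth ≈ 236°).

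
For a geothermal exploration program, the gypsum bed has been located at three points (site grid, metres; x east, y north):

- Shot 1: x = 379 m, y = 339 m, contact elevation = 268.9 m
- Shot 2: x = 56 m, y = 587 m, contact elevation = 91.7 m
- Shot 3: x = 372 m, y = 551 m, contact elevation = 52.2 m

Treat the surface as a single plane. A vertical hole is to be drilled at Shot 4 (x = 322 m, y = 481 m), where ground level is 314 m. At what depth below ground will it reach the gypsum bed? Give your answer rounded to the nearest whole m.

178 m

Let the plane be z = a·x + b·y + c.
Shot 2−Shot 1: −323a + 248b = −177.2;  Shot 3−Shot 1: −7a + 212b = −216.7.
Solving gives a = −0.24236, b = −1.03017.
Then c = 268.9 − a·379 − b·339 = 709.98.
At (322, 481): z_contact = −78.0 − 495.5 + 709.98 = 136.4 m.
Depth below ground = 314 − 136.4 = 178 m.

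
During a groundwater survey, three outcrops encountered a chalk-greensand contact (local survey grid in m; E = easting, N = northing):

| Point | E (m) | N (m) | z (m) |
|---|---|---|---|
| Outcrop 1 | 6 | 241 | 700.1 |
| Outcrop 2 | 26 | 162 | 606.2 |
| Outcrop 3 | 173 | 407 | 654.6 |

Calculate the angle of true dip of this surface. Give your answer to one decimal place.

Let the plane be z = a·E + b·N + c.
Outcrop 2−Outcrop 1: 20a − 79b = −93.9;  Outcrop 3−Outcrop 1: 167a + 166b = −45.5.
Solving gives a = −1.16162, b = 0.89453.
Gradient magnitude |∇z| = √(a² + b²) = √(1.34937 + 0.80018) = 1.46613.
True dip = arctan(1.46613) = 55.7°, dipping toward SE (azimuth ≈ 128°).

55.7°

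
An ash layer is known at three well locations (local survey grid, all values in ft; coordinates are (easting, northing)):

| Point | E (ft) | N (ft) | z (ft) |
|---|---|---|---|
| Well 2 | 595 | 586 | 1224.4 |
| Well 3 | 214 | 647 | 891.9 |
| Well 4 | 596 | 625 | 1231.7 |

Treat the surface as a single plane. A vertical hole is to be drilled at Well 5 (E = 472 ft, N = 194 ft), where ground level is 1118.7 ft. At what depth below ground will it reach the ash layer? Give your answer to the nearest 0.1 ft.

69.2 ft

Two edge vectors: Well 2→Well 3 = (-381, 61, -332.5), Well 2→Well 4 = (1, 39, 7.3).
Normal n = (Well 2→Well 3) × (Well 2→Well 4) = (13412.8, 2448.8, -14920).
So ∂z/∂E = −n_x/n_z = 0.89898 and ∂z/∂N = −n_y/n_z = 0.16413.
Intercept c from Well 2: 1224.4 − 534.89 − 96.18 = 593.33.
At (472, 194): z_contact = 424.32 + 31.84 + 593.33 = 1049.49 ft.
Depth below ground = 1118.7 − 1049.49 = 69.2 ft.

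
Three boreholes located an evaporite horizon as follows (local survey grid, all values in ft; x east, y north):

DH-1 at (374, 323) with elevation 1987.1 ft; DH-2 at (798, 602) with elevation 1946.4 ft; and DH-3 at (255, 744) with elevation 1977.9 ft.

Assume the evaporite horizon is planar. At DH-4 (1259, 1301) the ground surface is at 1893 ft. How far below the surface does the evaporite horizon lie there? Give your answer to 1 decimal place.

7.2 ft

Let the plane be z = a·x + b·y + c.
DH-2−DH-1: 424a + 279b = −40.7;  DH-3−DH-1: −119a + 421b = −9.2.
Solving gives a = −0.068812, b = −0.041303.
Then c = 1987.1 − a·374 − b·323 = 2026.18.
At (1259, 1301): z_contact = −86.63 − 53.74 + 2026.18 = 1885.81 ft.
Depth below ground = 1893 − 1885.81 = 7.2 ft.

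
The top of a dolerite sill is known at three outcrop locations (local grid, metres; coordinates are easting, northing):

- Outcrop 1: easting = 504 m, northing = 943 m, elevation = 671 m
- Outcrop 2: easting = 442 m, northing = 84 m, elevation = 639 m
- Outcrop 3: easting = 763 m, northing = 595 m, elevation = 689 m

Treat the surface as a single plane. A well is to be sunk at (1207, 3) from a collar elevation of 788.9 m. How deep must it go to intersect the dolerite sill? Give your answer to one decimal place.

68.9 m

Two edge vectors: Outcrop 1→Outcrop 2 = (-62, -859, -32), Outcrop 1→Outcrop 3 = (259, -348, 18).
Normal n = (Outcrop 1→Outcrop 2) × (Outcrop 1→Outcrop 3) = (-26598, -7172, 244057).
So ∂z/∂easting = −n_x/n_z = 0.108983 and ∂z/∂northing = −n_y/n_z = 0.029387.
Intercept c from Outcrop 1: 671 − 54.93 − 27.71 = 588.36.
At (1207, 3): z_contact = 131.54 + 0.09 + 588.36 = 719.99 m.
Depth below ground = 788.9 − 719.99 = 68.9 m.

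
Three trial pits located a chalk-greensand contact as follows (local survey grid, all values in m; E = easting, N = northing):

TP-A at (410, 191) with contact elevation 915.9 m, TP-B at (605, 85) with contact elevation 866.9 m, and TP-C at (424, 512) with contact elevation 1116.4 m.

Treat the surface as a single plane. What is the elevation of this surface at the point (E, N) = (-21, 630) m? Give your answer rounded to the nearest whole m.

Let the plane be z = a·E + b·N + c.
TP-B−TP-A: 195a − 106b = −49;  TP-C−TP-A: 14a + 321b = 200.5.
Solving gives a = 0.08621, b = 0.62085.
Then c = 915.9 − a·410 − b·191 = 761.97.
At (-21, 630): z = −1.8 + 391.1 + 761.97 = 1151.3 m.

1151 m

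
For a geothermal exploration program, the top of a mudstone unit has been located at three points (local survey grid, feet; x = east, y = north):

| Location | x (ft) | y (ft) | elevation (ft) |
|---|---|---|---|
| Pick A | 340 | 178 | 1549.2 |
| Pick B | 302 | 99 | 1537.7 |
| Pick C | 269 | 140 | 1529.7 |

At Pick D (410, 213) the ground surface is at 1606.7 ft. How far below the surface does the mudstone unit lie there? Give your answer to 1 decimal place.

38.3 ft

Let the plane be z = a·x + b·y + c.
Pick B−Pick A: −38a − 79b = −11.5;  Pick C−Pick A: −71a − 38b = −19.5.
Solving gives a = 0.26495, b = 0.01813.
Then c = 1549.2 − a·340 − b·178 = 1455.89.
At (410, 213): z_contact = 108.63 + 3.86 + 1455.89 = 1568.38 ft.
Depth below ground = 1606.7 − 1568.38 = 38.3 ft.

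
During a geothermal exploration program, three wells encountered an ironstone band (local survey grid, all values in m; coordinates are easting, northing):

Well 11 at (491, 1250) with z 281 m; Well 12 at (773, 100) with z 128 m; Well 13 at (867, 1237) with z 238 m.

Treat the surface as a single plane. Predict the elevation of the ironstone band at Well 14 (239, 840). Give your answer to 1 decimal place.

265.5 m

Two edge vectors: Well 11→Well 12 = (282, -1150, -153), Well 11→Well 13 = (376, -13, -43).
Normal n = (Well 11→Well 12) × (Well 11→Well 13) = (47461, -45402, 428734).
So ∂z/∂easting = −n_x/n_z = −0.110700 and ∂z/∂northing = −n_y/n_z = 0.105898.
Intercept c from Well 11: 281 + 54.35 − 132.37 = 202.98.
At (239, 840): z = −26.5 + 89.0 + 202.98 = 265.5 m.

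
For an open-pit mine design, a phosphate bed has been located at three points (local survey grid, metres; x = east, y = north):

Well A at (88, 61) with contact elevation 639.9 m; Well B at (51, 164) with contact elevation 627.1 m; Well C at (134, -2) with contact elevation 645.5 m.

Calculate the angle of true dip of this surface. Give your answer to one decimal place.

Let the plane be z = a·x + b·y + c.
Well B−Well A: −37a + 103b = −12.8;  Well C−Well A: 46a − 63b = 5.6.
Solving gives a = −0.09539, b = −0.15854.
Gradient magnitude |∇z| = √(a² + b²) = √(0.00910 + 0.02513) = 0.18502.
True dip = arctan(0.18502) = 10.5°, dipping toward NNE (azimuth ≈ 031°).

10.5°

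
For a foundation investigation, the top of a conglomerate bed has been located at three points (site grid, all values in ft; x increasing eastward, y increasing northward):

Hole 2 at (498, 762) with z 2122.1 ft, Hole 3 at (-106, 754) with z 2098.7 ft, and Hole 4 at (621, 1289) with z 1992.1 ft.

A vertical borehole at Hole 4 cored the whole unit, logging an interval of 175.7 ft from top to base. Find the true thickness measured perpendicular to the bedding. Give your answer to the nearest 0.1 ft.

170.0 ft

Let the plane be z = a·x + b·y + c.
Hole 3−Hole 2: −604a − 8b = −23.4;  Hole 4−Hole 2: 123a + 527b = −130.
Solving gives a = 0.04214, b = −0.25651.
|∇z| = √(a²+b²) = 0.25995, so dip δ = arctan(0.25995) = 14.57°.
True thickness = vertical thickness × cos δ = 175.7 × cos 14.57° = 170.0 ft.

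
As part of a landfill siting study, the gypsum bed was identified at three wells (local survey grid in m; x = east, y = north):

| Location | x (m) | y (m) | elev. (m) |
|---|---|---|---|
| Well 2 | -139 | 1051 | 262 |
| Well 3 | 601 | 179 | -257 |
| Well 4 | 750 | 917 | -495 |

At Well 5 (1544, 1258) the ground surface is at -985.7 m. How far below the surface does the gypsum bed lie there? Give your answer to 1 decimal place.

Two edge vectors: Well 2→Well 3 = (740, -872, -519), Well 2→Well 4 = (889, -134, -757).
Normal n = (Well 2→Well 3) × (Well 2→Well 4) = (590558, 98789, 676048).
So ∂z/∂x = −n_x/n_z = −0.873544 and ∂z/∂y = −n_y/n_z = −0.146127.
Intercept c from Well 2: 262 − 121.42 + 153.58 = 294.16.
At (1544, 1258): z_contact = −1348.75 − 183.83 + 294.16 = -1238.42 m.
Depth below ground = -985.7 − (-1238.42) = 252.7 m.

252.7 m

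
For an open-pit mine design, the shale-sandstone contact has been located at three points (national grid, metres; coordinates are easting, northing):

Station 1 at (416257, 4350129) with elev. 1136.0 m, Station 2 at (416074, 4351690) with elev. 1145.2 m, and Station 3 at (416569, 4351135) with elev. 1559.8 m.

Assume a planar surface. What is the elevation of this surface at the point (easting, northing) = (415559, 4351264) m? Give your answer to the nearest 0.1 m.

593.6 m

Let the plane be z = a·easting + b·northing + c.
Station 2−Station 1: −183a + 1561b = 9.2;  Station 3−Station 1: 312a + 1006b = 423.8.
Solving gives a = 0.971937777, b = 0.119836395.
Then c = 1136 − a·416257 − b·4350129 = −924743.68.
At (415559, 4351264): z = 403897.5 + 521439.8 − 924743.68 = 593.6 m.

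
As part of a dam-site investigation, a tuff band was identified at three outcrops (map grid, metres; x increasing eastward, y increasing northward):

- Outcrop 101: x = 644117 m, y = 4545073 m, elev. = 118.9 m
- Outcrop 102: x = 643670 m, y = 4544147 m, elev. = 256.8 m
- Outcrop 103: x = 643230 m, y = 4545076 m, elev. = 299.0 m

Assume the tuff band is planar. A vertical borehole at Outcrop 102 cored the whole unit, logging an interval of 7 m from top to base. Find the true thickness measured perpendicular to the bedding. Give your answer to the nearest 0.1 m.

6.9 m

Two edge vectors: Outcrop 101→Outcrop 102 = (-447, -926, 137.9), Outcrop 101→Outcrop 103 = (-887, 3, 180.1).
Normal n = (Outcrop 101→Outcrop 102) × (Outcrop 101→Outcrop 103) = (-167186.3, -41812.6, -822703).
So ∂z/∂x = −n_x/n_z = −0.20322 and ∂z/∂y = −n_y/n_z = −0.05082.
|∇z| = √(a²+b²) = 0.20947, so dip δ = arctan(0.20947) = 11.83°.
True thickness = vertical thickness × cos δ = 7 × cos 11.83° = 6.9 m.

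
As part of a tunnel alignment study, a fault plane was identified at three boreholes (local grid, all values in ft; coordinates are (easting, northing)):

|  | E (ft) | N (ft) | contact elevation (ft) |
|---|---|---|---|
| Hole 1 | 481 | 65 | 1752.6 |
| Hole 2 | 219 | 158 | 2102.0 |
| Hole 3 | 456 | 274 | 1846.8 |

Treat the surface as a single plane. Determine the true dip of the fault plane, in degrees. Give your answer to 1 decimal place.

Let the plane be z = a·E + b·N + c.
Hole 2−Hole 1: −262a + 93b = 349.4;  Hole 3−Hole 1: −25a + 209b = 94.2.
Solving gives a = −1.22564, b = 0.30411.
Gradient magnitude |∇z| = √(a² + b²) = √(1.50219 + 0.09248) = 1.26281.
True dip = arctan(1.26281) = 51.6°, dipping toward ESE (azimuth ≈ 104°).

51.6°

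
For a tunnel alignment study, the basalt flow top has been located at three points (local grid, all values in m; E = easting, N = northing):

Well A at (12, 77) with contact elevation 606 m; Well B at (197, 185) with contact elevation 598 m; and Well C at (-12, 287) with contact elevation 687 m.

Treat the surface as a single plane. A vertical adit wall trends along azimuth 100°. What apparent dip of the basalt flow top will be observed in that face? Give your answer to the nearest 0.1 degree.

17.2°

Let the plane be z = a·E + b·N + c.
Well B−Well A: 185a + 108b = −8;  Well C−Well A: −24a + 210b = 81.
Solving gives a = −0.25163, b = 0.35696.
Unit vector along 100° is (sin 100°, cos 100°) = (0.9848, -0.1736).
Slope in that direction = a·(0.9848) + b·(-0.1736) = −0.30979.
Apparent dip = arctan|0.30979| = 17.2° (true dip is 23.6°, so apparent ≤ true as expected).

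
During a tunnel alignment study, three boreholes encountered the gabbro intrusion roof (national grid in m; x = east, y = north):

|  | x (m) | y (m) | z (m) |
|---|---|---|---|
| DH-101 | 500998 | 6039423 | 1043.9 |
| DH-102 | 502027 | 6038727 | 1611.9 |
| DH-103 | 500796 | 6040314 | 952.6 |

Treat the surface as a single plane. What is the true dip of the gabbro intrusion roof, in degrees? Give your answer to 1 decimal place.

Two edge vectors: DH-101→DH-102 = (1029, -696, 568), DH-101→DH-103 = (-202, 891, -91.3).
Normal n = (DH-101→DH-102) × (DH-101→DH-103) = (-442543.2, -20788.3, 776247).
So ∂z/∂x = −n_x/n_z = 0.57011 and ∂z/∂y = −n_y/n_z = 0.02678.
Gradient magnitude |∇z| = √(a² + b²) = √(0.32502 + 0.00072) = 0.57073.
True dip = arctan(0.57073) = 29.7°, dipping toward W (azimuth ≈ 267°).

29.7°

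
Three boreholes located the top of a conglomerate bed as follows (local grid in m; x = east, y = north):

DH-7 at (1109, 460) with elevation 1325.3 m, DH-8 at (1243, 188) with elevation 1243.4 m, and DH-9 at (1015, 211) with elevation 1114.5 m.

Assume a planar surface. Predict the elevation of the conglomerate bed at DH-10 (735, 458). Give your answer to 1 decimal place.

Let the plane be z = a·x + b·y + c.
DH-8−DH-7: 134a − 272b = −81.9;  DH-9−DH-7: −94a − 249b = −210.8.
Solving gives a = 0.626879, b = 0.609933.
Then c = 1325.3 − a·1109 − b·460 = 349.52.
At (735, 458): z = 460.8 + 279.3 + 349.52 = 1089.6 m.

1089.6 m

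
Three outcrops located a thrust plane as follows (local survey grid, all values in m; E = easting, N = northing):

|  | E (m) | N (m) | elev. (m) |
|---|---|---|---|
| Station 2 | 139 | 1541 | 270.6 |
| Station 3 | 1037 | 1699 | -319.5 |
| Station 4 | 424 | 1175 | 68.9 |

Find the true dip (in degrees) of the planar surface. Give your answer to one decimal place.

Let the plane be z = a·E + b·N + c.
Station 3−Station 2: 898a + 158b = −590.1;  Station 4−Station 2: 285a − 366b = −201.7.
Solving gives a = −0.66322, b = 0.03465.
Gradient magnitude |∇z| = √(a² + b²) = √(0.43987 + 0.00120) = 0.66413.
True dip = arctan(0.66413) = 33.6°, dipping toward E (azimuth ≈ 093°).

33.6°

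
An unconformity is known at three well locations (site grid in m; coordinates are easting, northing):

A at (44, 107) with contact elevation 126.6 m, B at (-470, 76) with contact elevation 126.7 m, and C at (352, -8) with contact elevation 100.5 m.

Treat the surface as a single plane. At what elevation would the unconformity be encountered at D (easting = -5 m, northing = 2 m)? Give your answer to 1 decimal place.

106.7 m

Let the plane be z = a·easting + b·northing + c.
B−A: −514a − 31b = 0.1;  C−A: 308a − 115b = −26.1.
Solving gives a = −0.01195, b = 0.19495.
Then c = 126.6 − a·44 − b·107 = 106.27.
At (-5, 2): z = 0.1 + 0.4 + 106.27 = 106.7 m.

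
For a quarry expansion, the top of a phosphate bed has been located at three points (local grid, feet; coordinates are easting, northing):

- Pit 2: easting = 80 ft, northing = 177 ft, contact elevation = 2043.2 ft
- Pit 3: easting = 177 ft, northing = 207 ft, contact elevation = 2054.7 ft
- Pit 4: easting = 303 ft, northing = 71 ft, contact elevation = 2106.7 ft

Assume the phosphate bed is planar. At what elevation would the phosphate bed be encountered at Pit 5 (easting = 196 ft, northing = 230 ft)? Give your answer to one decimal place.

Let the plane be z = a·easting + b·northing + c.
Pit 3−Pit 2: 97a + 30b = 11.5;  Pit 4−Pit 2: 223a − 106b = 63.5.
Solving gives a = 0.18407, b = −0.21182.
Then c = 2043.2 − a·80 − b·177 = 2065.97.
At (196, 230): z = 36.1 − 48.7 + 2065.97 = 2053.3 ft.

2053.3 ft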